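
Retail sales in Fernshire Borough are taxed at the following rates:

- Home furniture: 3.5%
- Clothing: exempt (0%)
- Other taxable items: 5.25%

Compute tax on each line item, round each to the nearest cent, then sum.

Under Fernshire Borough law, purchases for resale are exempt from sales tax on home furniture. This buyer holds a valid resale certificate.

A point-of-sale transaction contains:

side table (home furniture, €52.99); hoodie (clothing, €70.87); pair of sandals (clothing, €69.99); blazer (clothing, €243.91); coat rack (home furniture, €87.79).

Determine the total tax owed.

€0.00

Side table €52.99: home furniture, buyer-exempt → 0% → €0.00
Hoodie €70.87: clothing → 0% → €0.00
Pair of sandals €69.99: clothing → 0% → €0.00
Blazer €243.91: clothing → 0% → €0.00
Coat rack €87.79: home furniture, buyer-exempt → 0% → €0.00
Total tax = €0.00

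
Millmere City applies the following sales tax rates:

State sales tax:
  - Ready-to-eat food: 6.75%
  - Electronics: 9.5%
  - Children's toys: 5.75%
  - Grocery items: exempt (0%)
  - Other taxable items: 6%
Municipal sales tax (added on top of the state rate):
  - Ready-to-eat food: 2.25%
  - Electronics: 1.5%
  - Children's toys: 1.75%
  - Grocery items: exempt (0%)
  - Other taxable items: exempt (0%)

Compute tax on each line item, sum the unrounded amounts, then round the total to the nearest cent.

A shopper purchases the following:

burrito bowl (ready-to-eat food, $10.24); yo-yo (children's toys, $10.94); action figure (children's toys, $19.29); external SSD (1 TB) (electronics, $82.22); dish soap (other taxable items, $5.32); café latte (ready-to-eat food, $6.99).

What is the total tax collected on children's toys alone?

$2.27

Yo-yo $10.94: children's toys → 5.75% + 1.75% municipal = 7.5% → $0.8205
Action figure $19.29: children's toys → 5.75% + 1.75% municipal = 7.5% → $1.44675
Tax on children's toys: unrounded sum = $2.26725 → $2.27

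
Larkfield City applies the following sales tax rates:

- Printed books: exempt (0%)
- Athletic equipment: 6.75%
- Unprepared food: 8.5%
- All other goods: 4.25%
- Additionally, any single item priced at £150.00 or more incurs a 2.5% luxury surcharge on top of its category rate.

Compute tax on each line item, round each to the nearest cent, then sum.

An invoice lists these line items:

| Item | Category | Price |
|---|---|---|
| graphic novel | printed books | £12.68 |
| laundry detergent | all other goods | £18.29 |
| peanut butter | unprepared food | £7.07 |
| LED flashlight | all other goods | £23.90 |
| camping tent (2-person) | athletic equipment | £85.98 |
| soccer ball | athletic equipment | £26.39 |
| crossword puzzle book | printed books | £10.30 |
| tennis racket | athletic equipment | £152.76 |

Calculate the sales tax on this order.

Graphic novel £12.68: printed books → 0% → £0.00
Laundry detergent £18.29: all other goods → 4.25% → £0.78
Peanut butter £7.07: unprepared food → 8.5% → £0.60
LED flashlight £23.90: all other goods → 4.25% → £1.02
Camping tent (2-person) £85.98: athletic equipment → 6.75% → £5.80
Soccer ball £26.39: athletic equipment → 6.75% → £1.78
Crossword puzzle book £10.30: printed books → 0% → £0.00
Tennis racket £152.76: athletic equipment → 6.75% + 2.5% surcharge = 9.25% → £14.13
Total tax = £0.78 + £0.60 + £1.02 + £5.80 + £1.78 + £14.13 = £24.11

£24.11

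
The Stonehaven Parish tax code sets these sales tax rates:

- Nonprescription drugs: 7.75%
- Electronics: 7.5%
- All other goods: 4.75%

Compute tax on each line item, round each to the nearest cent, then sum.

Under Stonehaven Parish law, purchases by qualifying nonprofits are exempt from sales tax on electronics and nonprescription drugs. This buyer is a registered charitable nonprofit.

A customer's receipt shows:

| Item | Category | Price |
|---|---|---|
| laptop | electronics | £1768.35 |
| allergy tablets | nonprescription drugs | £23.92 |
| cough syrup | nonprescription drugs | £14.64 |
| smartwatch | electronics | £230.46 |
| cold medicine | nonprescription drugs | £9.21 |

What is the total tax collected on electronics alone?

Laptop £1768.35: electronics, buyer-exempt → 0% → £0.00
Smartwatch £230.46: electronics, buyer-exempt → 0% → £0.00
Tax on electronics = £0.00 + £0.00 = £0.00

£0.00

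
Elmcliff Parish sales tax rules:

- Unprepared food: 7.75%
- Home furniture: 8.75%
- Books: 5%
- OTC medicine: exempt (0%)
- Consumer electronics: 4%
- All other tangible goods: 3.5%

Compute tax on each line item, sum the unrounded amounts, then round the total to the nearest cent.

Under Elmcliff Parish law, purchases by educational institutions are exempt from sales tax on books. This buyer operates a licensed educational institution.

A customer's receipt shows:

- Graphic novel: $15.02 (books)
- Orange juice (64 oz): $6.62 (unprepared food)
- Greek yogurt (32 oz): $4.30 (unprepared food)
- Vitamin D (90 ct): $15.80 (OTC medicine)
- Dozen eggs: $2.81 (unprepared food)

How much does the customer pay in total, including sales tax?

Graphic novel $15.02: books, buyer-exempt → 0% → $0.00
Orange juice (64 oz) $6.62: unprepared food → 7.75% → $0.51305
Greek yogurt (32 oz) $4.30: unprepared food → 7.75% → $0.33325
Vitamin D (90 ct) $15.80: OTC medicine → 0% → $0.00
Dozen eggs $2.81: unprepared food → 7.75% → $0.217775
Subtotal = $44.55; unrounded tax = $1.064075 → $1.06; total due = $45.61

$45.61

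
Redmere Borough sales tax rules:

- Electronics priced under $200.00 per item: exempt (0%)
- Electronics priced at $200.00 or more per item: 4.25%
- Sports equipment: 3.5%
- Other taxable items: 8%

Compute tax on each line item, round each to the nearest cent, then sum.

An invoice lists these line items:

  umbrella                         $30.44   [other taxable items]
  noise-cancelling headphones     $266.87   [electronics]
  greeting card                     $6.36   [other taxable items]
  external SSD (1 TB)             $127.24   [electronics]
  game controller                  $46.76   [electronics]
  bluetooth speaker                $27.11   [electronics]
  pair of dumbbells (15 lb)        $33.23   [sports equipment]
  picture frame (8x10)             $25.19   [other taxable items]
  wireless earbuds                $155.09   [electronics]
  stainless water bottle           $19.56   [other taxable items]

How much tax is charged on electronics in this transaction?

$11.34

Noise-cancelling headphones $266.87: electronics, $200.00 or more → 4.25% → $11.34
External SSD (1 TB) $127.24: electronics, under $200.00 → 0% → $0.00
Game controller $46.76: electronics, under $200.00 → 0% → $0.00
Bluetooth speaker $27.11: electronics, under $200.00 → 0% → $0.00
Wireless earbuds $155.09: electronics, under $200.00 → 0% → $0.00
Tax on electronics = $11.34 + $0.00 + $0.00 + $0.00 + $0.00 = $11.34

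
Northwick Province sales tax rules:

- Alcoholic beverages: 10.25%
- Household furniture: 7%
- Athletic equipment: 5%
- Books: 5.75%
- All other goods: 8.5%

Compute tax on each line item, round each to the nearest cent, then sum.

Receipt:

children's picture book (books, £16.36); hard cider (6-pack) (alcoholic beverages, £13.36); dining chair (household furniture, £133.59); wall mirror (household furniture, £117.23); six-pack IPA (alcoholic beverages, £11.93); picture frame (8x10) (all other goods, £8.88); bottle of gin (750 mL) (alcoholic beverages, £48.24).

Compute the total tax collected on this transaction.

Children's picture book £16.36: books → 5.75% → £0.94
Hard cider (6-pack) £13.36: alcoholic beverages → 10.25% → £1.37
Dining chair £133.59: household furniture → 7% → £9.35
Wall mirror £117.23: household furniture → 7% → £8.21
Six-pack IPA £11.93: alcoholic beverages → 10.25% → £1.22
Picture frame (8x10) £8.88: all other goods → 8.5% → £0.75
Bottle of gin (750 mL) £48.24: alcoholic beverages → 10.25% → £4.94
Total tax = £0.94 + £1.37 + £9.35 + £8.21 + £1.22 + £0.75 + £4.94 = £26.78

£26.78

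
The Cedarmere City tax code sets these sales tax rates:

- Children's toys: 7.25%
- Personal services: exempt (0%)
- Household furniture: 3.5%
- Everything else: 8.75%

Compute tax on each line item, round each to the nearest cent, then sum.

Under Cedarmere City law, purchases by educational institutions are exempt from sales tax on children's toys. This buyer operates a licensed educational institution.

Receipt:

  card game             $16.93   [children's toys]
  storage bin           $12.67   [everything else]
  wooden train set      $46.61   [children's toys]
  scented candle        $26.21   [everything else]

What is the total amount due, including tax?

Card game $16.93: children's toys, buyer-exempt → 0% → $0.00
Storage bin $12.67: everything else → 8.75% → $1.11
Wooden train set $46.61: children's toys, buyer-exempt → 0% → $0.00
Scented candle $26.21: everything else → 8.75% → $2.29
Subtotal = $102.42; tax = $3.40; total due = $105.82

$105.82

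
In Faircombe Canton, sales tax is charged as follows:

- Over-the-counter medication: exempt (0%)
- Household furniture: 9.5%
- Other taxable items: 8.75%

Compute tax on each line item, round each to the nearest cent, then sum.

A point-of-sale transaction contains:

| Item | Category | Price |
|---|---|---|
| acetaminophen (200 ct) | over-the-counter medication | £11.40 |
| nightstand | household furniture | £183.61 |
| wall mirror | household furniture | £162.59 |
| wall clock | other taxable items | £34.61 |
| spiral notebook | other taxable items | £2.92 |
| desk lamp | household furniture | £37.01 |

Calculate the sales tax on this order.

Acetaminophen (200 ct) £11.40: over-the-counter medication → 0% → £0.00
Nightstand £183.61: household furniture → 9.5% → £17.44
Wall mirror £162.59: household furniture → 9.5% → £15.45
Wall clock £34.61: other taxable items → 8.75% → £3.03
Spiral notebook £2.92: other taxable items → 8.75% → £0.26
Desk lamp £37.01: household furniture → 9.5% → £3.52
Total tax = £17.44 + £15.45 + £3.03 + £0.26 + £3.52 = £39.70

£39.70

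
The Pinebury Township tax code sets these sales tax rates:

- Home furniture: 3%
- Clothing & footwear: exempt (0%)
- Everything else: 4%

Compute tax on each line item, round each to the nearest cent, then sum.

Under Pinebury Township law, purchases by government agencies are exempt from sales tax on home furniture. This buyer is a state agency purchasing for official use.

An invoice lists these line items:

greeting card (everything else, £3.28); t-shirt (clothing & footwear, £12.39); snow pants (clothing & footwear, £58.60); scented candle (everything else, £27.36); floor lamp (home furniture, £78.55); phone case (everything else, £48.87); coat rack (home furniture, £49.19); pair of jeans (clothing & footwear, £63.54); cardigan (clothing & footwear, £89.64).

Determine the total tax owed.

£3.17

Greeting card £3.28: everything else → 4% → £0.13
T-shirt £12.39: clothing & footwear → 0% → £0.00
Snow pants £58.60: clothing & footwear → 0% → £0.00
Scented candle £27.36: everything else → 4% → £1.09
Floor lamp £78.55: home furniture, buyer-exempt → 0% → £0.00
Phone case £48.87: everything else → 4% → £1.95
Coat rack £49.19: home furniture, buyer-exempt → 0% → £0.00
Pair of jeans £63.54: clothing & footwear → 0% → £0.00
Cardigan £89.64: clothing & footwear → 0% → £0.00
Total tax = £0.13 + £1.09 + £1.95 = £3.17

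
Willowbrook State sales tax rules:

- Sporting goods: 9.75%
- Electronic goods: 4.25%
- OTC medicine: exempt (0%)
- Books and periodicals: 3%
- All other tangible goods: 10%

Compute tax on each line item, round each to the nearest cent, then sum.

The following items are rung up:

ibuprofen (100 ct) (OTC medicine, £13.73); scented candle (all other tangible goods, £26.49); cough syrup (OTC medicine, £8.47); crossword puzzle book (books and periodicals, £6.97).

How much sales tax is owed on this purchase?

Ibuprofen (100 ct) £13.73: OTC medicine → 0% → £0.00
Scented candle £26.49: all other tangible goods → 10% → £2.65
Cough syrup £8.47: OTC medicine → 0% → £0.00
Crossword puzzle book £6.97: books and periodicals → 3% → £0.21
Total tax = £2.65 + £0.21 = £2.86

£2.86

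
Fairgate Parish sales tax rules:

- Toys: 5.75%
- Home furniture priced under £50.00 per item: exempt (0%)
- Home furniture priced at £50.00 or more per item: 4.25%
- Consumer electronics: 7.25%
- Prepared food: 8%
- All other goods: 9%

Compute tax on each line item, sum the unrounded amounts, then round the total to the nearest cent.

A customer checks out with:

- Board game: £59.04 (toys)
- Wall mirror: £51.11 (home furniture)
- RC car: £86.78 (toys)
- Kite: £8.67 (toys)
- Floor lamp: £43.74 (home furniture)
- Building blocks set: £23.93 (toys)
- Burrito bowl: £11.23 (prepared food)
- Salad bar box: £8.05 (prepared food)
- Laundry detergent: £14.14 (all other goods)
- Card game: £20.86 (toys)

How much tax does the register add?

£16.45

Board game £59.04: toys → 5.75% → £3.3948
Wall mirror £51.11: home furniture, £50.00 or more → 4.25% → £2.172175
RC car £86.78: toys → 5.75% → £4.98985
Kite £8.67: toys → 5.75% → £0.498525
Floor lamp £43.74: home furniture, under £50.00 → 0% → £0.00
Building blocks set £23.93: toys → 5.75% → £1.375975
Burrito bowl £11.23: prepared food → 8% → £0.8984
Salad bar box £8.05: prepared food → 8% → £0.644
Laundry detergent £14.14: all other goods → 9% → £1.2726
Card game £20.86: toys → 5.75% → £1.19945
Unrounded tax sum = £16.445775 → £16.45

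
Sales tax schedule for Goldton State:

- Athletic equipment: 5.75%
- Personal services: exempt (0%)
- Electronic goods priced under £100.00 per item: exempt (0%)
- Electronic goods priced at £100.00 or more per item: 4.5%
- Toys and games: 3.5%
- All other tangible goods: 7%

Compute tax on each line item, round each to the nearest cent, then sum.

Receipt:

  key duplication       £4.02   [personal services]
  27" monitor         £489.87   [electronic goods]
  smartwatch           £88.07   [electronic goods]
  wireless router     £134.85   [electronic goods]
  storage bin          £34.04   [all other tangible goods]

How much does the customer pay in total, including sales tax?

Key duplication £4.02: personal services → 0% → £0.00
27" monitor £489.87: electronic goods, £100.00 or more → 4.5% → £22.04
Smartwatch £88.07: electronic goods, under £100.00 → 0% → £0.00
Wireless router £134.85: electronic goods, £100.00 or more → 4.5% → £6.07
Storage bin £34.04: all other tangible goods → 7% → £2.38
Subtotal = £750.85; tax = £30.49; total due = £781.34

£781.34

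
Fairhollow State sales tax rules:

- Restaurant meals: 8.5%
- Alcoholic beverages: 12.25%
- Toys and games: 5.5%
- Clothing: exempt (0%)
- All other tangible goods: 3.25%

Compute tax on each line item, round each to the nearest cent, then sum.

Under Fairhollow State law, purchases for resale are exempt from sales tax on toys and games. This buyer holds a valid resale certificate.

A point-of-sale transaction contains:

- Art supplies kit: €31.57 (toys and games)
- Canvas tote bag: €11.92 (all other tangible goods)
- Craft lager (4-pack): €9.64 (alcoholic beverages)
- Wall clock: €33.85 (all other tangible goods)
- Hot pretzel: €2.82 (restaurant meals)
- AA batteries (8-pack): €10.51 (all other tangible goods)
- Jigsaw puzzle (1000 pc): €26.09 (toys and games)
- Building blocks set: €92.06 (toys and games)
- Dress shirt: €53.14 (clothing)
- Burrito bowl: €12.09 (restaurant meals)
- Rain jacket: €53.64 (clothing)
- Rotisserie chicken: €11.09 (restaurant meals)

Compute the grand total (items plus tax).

Art supplies kit €31.57: toys and games, buyer-exempt → 0% → €0.00
Canvas tote bag €11.92: all other tangible goods → 3.25% → €0.39
Craft lager (4-pack) €9.64: alcoholic beverages → 12.25% → €1.18
Wall clock €33.85: all other tangible goods → 3.25% → €1.10
Hot pretzel €2.82: restaurant meals → 8.5% → €0.24
AA batteries (8-pack) €10.51: all other tangible goods → 3.25% → €0.34
Jigsaw puzzle (1000 pc) €26.09: toys and games, buyer-exempt → 0% → €0.00
Building blocks set €92.06: toys and games, buyer-exempt → 0% → €0.00
Dress shirt €53.14: clothing → 0% → €0.00
Burrito bowl €12.09: restaurant meals → 8.5% → €1.03
Rain jacket €53.64: clothing → 0% → €0.00
Rotisserie chicken €11.09: restaurant meals → 8.5% → €0.94
Subtotal = €348.42; tax = €5.22; total due = €353.64

€353.64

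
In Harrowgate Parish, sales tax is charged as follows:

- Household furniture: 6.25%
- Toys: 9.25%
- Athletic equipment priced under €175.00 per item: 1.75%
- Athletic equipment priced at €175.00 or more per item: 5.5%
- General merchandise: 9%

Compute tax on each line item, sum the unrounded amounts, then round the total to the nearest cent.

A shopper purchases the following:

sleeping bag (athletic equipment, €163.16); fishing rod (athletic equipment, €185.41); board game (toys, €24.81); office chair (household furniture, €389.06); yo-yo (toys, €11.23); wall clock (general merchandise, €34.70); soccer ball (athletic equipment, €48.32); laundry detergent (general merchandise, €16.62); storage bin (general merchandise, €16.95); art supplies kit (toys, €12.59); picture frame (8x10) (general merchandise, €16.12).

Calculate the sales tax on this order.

Sleeping bag €163.16: athletic equipment, under €175.00 → 1.75% → €2.8553
Fishing rod €185.41: athletic equipment, €175.00 or more → 5.5% → €10.19755
Board game €24.81: toys → 9.25% → €2.294925
Office chair €389.06: household furniture → 6.25% → €24.31625
Yo-yo €11.23: toys → 9.25% → €1.038775
Wall clock €34.70: general merchandise → 9% → €3.123
Soccer ball €48.32: athletic equipment, under €175.00 → 1.75% → €0.8456
Laundry detergent €16.62: general merchandise → 9% → €1.4958
Storage bin €16.95: general merchandise → 9% → €1.5255
Art supplies kit €12.59: toys → 9.25% → €1.164575
Picture frame (8x10) €16.12: general merchandise → 9% → €1.4508
Unrounded tax sum = €50.308075 → €50.31

€50.31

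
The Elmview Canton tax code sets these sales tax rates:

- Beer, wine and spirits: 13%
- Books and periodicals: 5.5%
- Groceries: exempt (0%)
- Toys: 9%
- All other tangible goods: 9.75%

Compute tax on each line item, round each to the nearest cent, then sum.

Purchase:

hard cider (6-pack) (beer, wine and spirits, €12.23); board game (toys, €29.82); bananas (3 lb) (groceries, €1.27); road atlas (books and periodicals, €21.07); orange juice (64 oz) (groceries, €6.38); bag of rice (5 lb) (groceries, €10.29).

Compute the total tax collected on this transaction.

€5.43

Hard cider (6-pack) €12.23: beer, wine and spirits → 13% → €1.59
Board game €29.82: toys → 9% → €2.68
Bananas (3 lb) €1.27: groceries → 0% → €0.00
Road atlas €21.07: books and periodicals → 5.5% → €1.16
Orange juice (64 oz) €6.38: groceries → 0% → €0.00
Bag of rice (5 lb) €10.29: groceries → 0% → €0.00
Total tax = €1.59 + €2.68 + €1.16 = €5.43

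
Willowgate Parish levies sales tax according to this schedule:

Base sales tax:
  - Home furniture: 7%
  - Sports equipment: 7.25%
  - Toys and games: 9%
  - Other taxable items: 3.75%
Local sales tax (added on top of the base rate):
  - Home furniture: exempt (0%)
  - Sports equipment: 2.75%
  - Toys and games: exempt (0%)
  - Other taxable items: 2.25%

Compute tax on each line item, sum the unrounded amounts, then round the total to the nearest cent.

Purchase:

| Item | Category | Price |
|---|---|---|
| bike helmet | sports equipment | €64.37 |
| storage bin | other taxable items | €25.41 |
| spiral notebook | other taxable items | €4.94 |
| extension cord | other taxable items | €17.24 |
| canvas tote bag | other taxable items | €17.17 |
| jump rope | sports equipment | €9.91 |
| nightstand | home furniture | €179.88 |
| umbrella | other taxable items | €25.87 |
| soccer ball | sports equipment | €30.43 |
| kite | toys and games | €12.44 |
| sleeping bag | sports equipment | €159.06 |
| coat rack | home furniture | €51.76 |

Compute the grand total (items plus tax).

€647.63

Bike helmet €64.37: sports equipment → 7.25% + 2.75% local = 10% → €6.437
Storage bin €25.41: other taxable items → 3.75% + 2.25% local = 6% → €1.5246
Spiral notebook €4.94: other taxable items → 3.75% + 2.25% local = 6% → €0.2964
Extension cord €17.24: other taxable items → 3.75% + 2.25% local = 6% → €1.0344
Canvas tote bag €17.17: other taxable items → 3.75% + 2.25% local = 6% → €1.0302
Jump rope €9.91: sports equipment → 7.25% + 2.75% local = 10% → €0.991
Nightstand €179.88: home furniture → 7% + 0% local = 7% → €12.5916
Umbrella €25.87: other taxable items → 3.75% + 2.25% local = 6% → €1.5522
Soccer ball €30.43: sports equipment → 7.25% + 2.75% local = 10% → €3.043
Kite €12.44: toys and games → 9% + 0% local = 9% → €1.1196
Sleeping bag €159.06: sports equipment → 7.25% + 2.75% local = 10% → €15.906
Coat rack €51.76: home furniture → 7% + 0% local = 7% → €3.6232
Subtotal = €598.48; unrounded tax = €49.1492 → €49.15; total due = €647.63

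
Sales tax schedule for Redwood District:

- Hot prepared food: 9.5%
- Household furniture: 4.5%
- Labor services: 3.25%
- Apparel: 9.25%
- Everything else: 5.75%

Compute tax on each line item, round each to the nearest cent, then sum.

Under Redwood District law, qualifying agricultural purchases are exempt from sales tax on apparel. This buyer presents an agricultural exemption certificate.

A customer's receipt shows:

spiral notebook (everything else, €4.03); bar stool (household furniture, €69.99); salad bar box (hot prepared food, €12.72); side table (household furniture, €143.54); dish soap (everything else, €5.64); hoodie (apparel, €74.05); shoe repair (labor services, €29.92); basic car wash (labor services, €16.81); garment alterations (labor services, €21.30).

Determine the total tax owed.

Spiral notebook €4.03: everything else → 5.75% → €0.23
Bar stool €69.99: household furniture → 4.5% → €3.15
Salad bar box €12.72: hot prepared food → 9.5% → €1.21
Side table €143.54: household furniture → 4.5% → €6.46
Dish soap €5.64: everything else → 5.75% → €0.32
Hoodie €74.05: apparel, buyer-exempt → 0% → €0.00
Shoe repair €29.92: labor services → 3.25% → €0.97
Basic car wash €16.81: labor services → 3.25% → €0.55
Garment alterations €21.30: labor services → 3.25% → €0.69
Total tax = €0.23 + €3.15 + €1.21 + €6.46 + €0.32 + €0.97 + €0.55 + €0.69 = €13.58

€13.58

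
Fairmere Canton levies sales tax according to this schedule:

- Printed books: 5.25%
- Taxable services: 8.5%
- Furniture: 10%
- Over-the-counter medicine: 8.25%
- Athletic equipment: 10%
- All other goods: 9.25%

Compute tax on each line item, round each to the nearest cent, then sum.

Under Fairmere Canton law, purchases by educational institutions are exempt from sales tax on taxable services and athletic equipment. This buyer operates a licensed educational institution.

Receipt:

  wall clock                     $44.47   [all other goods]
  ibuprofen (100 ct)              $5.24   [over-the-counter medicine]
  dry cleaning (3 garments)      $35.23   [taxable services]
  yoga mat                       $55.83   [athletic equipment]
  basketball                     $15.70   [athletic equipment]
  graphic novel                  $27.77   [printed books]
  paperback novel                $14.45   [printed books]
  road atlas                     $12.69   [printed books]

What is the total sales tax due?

Wall clock $44.47: all other goods → 9.25% → $4.11
Ibuprofen (100 ct) $5.24: over-the-counter medicine → 8.25% → $0.43
Dry cleaning (3 garments) $35.23: taxable services, buyer-exempt → 0% → $0.00
Yoga mat $55.83: athletic equipment, buyer-exempt → 0% → $0.00
Basketball $15.70: athletic equipment, buyer-exempt → 0% → $0.00
Graphic novel $27.77: printed books → 5.25% → $1.46
Paperback novel $14.45: printed books → 5.25% → $0.76
Road atlas $12.69: printed books → 5.25% → $0.67
Total tax = $4.11 + $0.43 + $1.46 + $0.76 + $0.67 = $7.43

$7.43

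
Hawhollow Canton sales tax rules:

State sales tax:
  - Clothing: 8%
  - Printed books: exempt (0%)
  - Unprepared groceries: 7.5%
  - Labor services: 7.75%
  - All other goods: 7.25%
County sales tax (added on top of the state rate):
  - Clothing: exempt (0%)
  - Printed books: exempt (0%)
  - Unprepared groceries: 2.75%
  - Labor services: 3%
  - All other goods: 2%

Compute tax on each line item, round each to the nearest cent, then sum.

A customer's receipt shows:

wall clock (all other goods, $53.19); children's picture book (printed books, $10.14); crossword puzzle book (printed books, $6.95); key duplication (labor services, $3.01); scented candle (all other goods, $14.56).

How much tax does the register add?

$6.59

Wall clock $53.19: all other goods → 7.25% + 2% county = 9.25% → $4.92
Children's picture book $10.14: printed books → 0% + 0% county = 0% → $0.00
Crossword puzzle book $6.95: printed books → 0% + 0% county = 0% → $0.00
Key duplication $3.01: labor services → 7.75% + 3% county = 10.75% → $0.32
Scented candle $14.56: all other goods → 7.25% + 2% county = 9.25% → $1.35
Total tax = $4.92 + $0.32 + $1.35 = $6.59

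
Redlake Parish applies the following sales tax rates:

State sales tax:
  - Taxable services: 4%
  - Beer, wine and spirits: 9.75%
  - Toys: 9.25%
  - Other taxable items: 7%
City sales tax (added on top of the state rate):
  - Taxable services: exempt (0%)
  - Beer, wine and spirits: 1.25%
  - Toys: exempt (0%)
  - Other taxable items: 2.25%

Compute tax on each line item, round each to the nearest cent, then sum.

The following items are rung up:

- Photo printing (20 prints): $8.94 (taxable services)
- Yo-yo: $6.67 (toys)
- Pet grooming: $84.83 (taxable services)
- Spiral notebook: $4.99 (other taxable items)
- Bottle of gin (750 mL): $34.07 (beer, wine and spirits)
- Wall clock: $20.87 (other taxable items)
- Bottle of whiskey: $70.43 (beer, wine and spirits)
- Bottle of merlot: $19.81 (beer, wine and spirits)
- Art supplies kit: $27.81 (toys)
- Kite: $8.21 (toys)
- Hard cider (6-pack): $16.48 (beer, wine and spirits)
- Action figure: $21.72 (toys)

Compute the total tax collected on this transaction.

$27.59

Photo printing (20 prints) $8.94: taxable services → 4% + 0% city = 4% → $0.36
Yo-yo $6.67: toys → 9.25% + 0% city = 9.25% → $0.62
Pet grooming $84.83: taxable services → 4% + 0% city = 4% → $3.39
Spiral notebook $4.99: other taxable items → 7% + 2.25% city = 9.25% → $0.46
Bottle of gin (750 mL) $34.07: beer, wine and spirits → 9.75% + 1.25% city = 11% → $3.75
Wall clock $20.87: other taxable items → 7% + 2.25% city = 9.25% → $1.93
Bottle of whiskey $70.43: beer, wine and spirits → 9.75% + 1.25% city = 11% → $7.75
Bottle of merlot $19.81: beer, wine and spirits → 9.75% + 1.25% city = 11% → $2.18
Art supplies kit $27.81: toys → 9.25% + 0% city = 9.25% → $2.57
Kite $8.21: toys → 9.25% + 0% city = 9.25% → $0.76
Hard cider (6-pack) $16.48: beer, wine and spirits → 9.75% + 1.25% city = 11% → $1.81
Action figure $21.72: toys → 9.25% + 0% city = 9.25% → $2.01
Total tax = $0.36 + $0.62 + $3.39 + $0.46 + $3.75 + $1.93 + $7.75 + $2.18 + $2.57 + $0.76 + $1.81 + $2.01 = $27.59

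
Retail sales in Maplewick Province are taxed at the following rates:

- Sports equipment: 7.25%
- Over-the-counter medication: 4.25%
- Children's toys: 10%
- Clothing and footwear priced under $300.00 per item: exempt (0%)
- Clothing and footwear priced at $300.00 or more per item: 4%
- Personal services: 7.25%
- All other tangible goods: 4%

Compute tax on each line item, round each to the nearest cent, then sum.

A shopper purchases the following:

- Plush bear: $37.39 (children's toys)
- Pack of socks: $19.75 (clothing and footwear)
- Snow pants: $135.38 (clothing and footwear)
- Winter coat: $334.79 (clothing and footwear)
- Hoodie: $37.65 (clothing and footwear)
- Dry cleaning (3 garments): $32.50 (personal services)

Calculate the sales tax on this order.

$19.49

Plush bear $37.39: children's toys → 10% → $3.74
Pack of socks $19.75: clothing and footwear, under $300.00 → 0% → $0.00
Snow pants $135.38: clothing and footwear, under $300.00 → 0% → $0.00
Winter coat $334.79: clothing and footwear, $300.00 or more → 4% → $13.39
Hoodie $37.65: clothing and footwear, under $300.00 → 0% → $0.00
Dry cleaning (3 garments) $32.50: personal services → 7.25% → $2.36
Total tax = $3.74 + $13.39 + $2.36 = $19.49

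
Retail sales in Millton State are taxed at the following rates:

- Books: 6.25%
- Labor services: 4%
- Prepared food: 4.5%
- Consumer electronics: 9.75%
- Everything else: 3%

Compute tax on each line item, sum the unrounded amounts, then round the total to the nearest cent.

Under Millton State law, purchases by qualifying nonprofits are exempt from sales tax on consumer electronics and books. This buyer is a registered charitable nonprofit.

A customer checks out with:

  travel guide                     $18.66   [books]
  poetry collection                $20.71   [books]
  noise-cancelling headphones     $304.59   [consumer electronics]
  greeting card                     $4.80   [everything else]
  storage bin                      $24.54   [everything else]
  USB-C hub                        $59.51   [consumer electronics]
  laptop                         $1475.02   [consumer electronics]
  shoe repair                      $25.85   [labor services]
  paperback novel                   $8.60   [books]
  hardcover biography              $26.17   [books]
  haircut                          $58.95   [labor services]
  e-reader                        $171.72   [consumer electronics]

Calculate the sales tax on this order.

Travel guide $18.66: books, buyer-exempt → 0% → $0.00
Poetry collection $20.71: books, buyer-exempt → 0% → $0.00
Noise-cancelling headphones $304.59: consumer electronics, buyer-exempt → 0% → $0.00
Greeting card $4.80: everything else → 3% → $0.144
Storage bin $24.54: everything else → 3% → $0.7362
USB-C hub $59.51: consumer electronics, buyer-exempt → 0% → $0.00
Laptop $1475.02: consumer electronics, buyer-exempt → 0% → $0.00
Shoe repair $25.85: labor services → 4% → $1.034
Paperback novel $8.60: books, buyer-exempt → 0% → $0.00
Hardcover biography $26.17: books, buyer-exempt → 0% → $0.00
Haircut $58.95: labor services → 4% → $2.358
E-reader $171.72: consumer electronics, buyer-exempt → 0% → $0.00
Unrounded tax sum = $4.2722 → $4.27

$4.27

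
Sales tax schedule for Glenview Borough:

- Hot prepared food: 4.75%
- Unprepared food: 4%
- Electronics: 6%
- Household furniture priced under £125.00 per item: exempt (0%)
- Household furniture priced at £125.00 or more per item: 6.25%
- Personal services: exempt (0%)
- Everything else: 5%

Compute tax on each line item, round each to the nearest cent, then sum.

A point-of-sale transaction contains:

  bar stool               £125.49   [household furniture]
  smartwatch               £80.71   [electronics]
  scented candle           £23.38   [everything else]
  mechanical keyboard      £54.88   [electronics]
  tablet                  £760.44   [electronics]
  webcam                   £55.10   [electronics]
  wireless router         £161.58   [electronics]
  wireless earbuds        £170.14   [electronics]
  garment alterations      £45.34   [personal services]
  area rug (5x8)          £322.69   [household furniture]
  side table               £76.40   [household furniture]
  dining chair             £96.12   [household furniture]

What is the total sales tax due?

£106.15

Bar stool £125.49: household furniture, £125.00 or more → 6.25% → £7.84
Smartwatch £80.71: electronics → 6% → £4.84
Scented candle £23.38: everything else → 5% → £1.17
Mechanical keyboard £54.88: electronics → 6% → £3.29
Tablet £760.44: electronics → 6% → £45.63
Webcam £55.10: electronics → 6% → £3.31
Wireless router £161.58: electronics → 6% → £9.69
Wireless earbuds £170.14: electronics → 6% → £10.21
Garment alterations £45.34: personal services → 0% → £0.00
Area rug (5x8) £322.69: household furniture, £125.00 or more → 6.25% → £20.17
Side table £76.40: household furniture, under £125.00 → 0% → £0.00
Dining chair £96.12: household furniture, under £125.00 → 0% → £0.00
Total tax = £7.84 + £4.84 + £1.17 + £3.29 + £45.63 + £3.31 + £9.69 + £10.21 + £20.17 = £106.15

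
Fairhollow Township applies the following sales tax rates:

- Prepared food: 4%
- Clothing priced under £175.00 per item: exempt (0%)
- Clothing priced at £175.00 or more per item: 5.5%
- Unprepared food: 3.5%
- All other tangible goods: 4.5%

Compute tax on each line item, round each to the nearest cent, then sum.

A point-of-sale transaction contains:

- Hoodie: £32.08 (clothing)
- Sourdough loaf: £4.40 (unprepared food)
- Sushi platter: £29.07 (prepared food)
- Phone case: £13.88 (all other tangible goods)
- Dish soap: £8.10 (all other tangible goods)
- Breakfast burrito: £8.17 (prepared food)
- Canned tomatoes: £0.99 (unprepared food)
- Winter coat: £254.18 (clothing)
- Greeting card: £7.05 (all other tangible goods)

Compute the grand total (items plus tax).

£374.87

Hoodie £32.08: clothing, under £175.00 → 0% → £0.00
Sourdough loaf £4.40: unprepared food → 3.5% → £0.15
Sushi platter £29.07: prepared food → 4% → £1.16
Phone case £13.88: all other tangible goods → 4.5% → £0.62
Dish soap £8.10: all other tangible goods → 4.5% → £0.36
Breakfast burrito £8.17: prepared food → 4% → £0.33
Canned tomatoes £0.99: unprepared food → 3.5% → £0.03
Winter coat £254.18: clothing, £175.00 or more → 5.5% → £13.98
Greeting card £7.05: all other tangible goods → 4.5% → £0.32
Subtotal = £357.92; tax = £16.95; total due = £374.87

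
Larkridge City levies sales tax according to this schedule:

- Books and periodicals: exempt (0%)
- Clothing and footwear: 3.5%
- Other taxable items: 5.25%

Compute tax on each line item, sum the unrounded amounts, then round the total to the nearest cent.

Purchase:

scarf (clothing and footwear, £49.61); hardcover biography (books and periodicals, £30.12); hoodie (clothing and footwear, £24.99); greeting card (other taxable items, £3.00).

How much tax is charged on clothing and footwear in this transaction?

£2.61

Scarf £49.61: clothing and footwear → 3.5% → £1.73635
Hoodie £24.99: clothing and footwear → 3.5% → £0.87465
Tax on clothing and footwear: unrounded sum = £2.611 → £2.61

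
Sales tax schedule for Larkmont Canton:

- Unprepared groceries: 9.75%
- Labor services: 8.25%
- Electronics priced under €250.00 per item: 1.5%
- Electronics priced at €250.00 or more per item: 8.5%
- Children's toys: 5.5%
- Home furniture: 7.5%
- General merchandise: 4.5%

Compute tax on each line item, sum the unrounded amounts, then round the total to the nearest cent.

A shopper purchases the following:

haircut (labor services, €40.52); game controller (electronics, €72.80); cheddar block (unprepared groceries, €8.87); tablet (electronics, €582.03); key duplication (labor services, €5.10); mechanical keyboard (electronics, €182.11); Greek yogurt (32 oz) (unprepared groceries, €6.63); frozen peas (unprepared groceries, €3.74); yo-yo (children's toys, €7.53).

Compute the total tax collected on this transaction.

Haircut €40.52: labor services → 8.25% → €3.3429
Game controller €72.80: electronics, under €250.00 → 1.5% → €1.092
Cheddar block €8.87: unprepared groceries → 9.75% → €0.864825
Tablet €582.03: electronics, €250.00 or more → 8.5% → €49.47255
Key duplication €5.10: labor services → 8.25% → €0.42075
Mechanical keyboard €182.11: electronics, under €250.00 → 1.5% → €2.73165
Greek yogurt (32 oz) €6.63: unprepared groceries → 9.75% → €0.646425
Frozen peas €3.74: unprepared groceries → 9.75% → €0.36465
Yo-yo €7.53: children's toys → 5.5% → €0.41415
Unrounded tax sum = €59.3499 → €59.35

€59.35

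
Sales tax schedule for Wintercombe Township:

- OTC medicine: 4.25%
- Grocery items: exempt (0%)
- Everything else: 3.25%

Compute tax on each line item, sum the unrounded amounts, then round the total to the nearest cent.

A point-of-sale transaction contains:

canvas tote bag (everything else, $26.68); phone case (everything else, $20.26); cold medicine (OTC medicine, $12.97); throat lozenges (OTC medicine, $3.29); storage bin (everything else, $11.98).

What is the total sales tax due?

Canvas tote bag $26.68: everything else → 3.25% → $0.8671
Phone case $20.26: everything else → 3.25% → $0.65845
Cold medicine $12.97: OTC medicine → 4.25% → $0.551225
Throat lozenges $3.29: OTC medicine → 4.25% → $0.139825
Storage bin $11.98: everything else → 3.25% → $0.38935
Unrounded tax sum = $2.60595 → $2.61

$2.61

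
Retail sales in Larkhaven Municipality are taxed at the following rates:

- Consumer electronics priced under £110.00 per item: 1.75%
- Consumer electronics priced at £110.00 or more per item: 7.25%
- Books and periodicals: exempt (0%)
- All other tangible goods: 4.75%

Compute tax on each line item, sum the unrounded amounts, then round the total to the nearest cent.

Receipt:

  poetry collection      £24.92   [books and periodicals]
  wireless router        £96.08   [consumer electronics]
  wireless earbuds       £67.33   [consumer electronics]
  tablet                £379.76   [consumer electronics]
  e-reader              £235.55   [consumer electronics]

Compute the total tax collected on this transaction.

£47.47

Poetry collection £24.92: books and periodicals → 0% → £0.00
Wireless router £96.08: consumer electronics, under £110.00 → 1.75% → £1.6814
Wireless earbuds £67.33: consumer electronics, under £110.00 → 1.75% → £1.178275
Tablet £379.76: consumer electronics, £110.00 or more → 7.25% → £27.5326
E-reader £235.55: consumer electronics, £110.00 or more → 7.25% → £17.077375
Unrounded tax sum = £47.46965 → £47.47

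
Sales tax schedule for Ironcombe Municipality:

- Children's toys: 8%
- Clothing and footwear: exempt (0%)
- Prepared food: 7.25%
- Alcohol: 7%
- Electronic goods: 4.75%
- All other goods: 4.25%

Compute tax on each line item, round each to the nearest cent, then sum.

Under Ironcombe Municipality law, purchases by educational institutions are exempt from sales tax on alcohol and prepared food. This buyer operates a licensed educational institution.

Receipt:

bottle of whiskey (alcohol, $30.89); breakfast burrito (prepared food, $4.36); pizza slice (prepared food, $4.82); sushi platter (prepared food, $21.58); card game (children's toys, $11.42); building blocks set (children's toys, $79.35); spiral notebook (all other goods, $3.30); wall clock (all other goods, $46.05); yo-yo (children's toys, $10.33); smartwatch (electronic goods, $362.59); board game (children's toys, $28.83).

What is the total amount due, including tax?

$633.24

Bottle of whiskey $30.89: alcohol, buyer-exempt → 0% → $0.00
Breakfast burrito $4.36: prepared food, buyer-exempt → 0% → $0.00
Pizza slice $4.82: prepared food, buyer-exempt → 0% → $0.00
Sushi platter $21.58: prepared food, buyer-exempt → 0% → $0.00
Card game $11.42: children's toys → 8% → $0.91
Building blocks set $79.35: children's toys → 8% → $6.35
Spiral notebook $3.30: all other goods → 4.25% → $0.14
Wall clock $46.05: all other goods → 4.25% → $1.96
Yo-yo $10.33: children's toys → 8% → $0.83
Smartwatch $362.59: electronic goods → 4.75% → $17.22
Board game $28.83: children's toys → 8% → $2.31
Subtotal = $603.52; tax = $29.72; total due = $633.24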